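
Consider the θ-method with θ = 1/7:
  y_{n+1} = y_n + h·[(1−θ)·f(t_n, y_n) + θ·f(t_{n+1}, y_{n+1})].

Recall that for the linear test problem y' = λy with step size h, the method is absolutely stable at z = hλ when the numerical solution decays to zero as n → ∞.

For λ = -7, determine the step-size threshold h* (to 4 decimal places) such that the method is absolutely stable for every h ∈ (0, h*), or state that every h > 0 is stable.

With y'=λy (z=hλ):
  y_{n+1} = y_n + z·[6/7·y_n + 1/7·y_{n+1}] ⇒ (1 − 1/7z)y_{n+1} = (1 + 6/7z)y_n
  R(z) = (1 + 6/7z)/(1 − 1/7z).

Need |R(x)|<1, x<0.
x=-1.33: |R|=0.1176
R=−1: 1+6/7x = −1+1/7x ⇒ -5/7x=2 ⇒ x=2/(-5/7)=-2.8000
Confirm numerically:
  x=-2.670: |R|=0.93278 <1
  x=-2.513: |R|=0.84915 <1
  x=-1.599: |R|=0.30166 <1
  x=-3.149: |R|=1.17194 >1
  x=-2.998: |R|=1.09902 >1
  x=-2.944: |R|=1.07241 >1
Stable set (-2.8000, 0).

(-2.8000,0); λ=-7 ⇒ h* = (14/5)/7 = 0.4000.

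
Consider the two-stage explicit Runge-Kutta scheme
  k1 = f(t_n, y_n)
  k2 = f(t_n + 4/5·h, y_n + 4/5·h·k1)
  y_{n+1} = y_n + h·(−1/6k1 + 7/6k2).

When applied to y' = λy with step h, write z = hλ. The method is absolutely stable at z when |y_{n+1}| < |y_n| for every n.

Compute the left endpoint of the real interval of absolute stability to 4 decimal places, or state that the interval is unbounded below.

With y'=λy (z=hλ):
  k1=λy_n ⇒ h·k1=z·y_n;  k2=λ(1+4/5z)y_n ⇒ h·k2=z(1+4/5z)y_n
  y_{n+1}/y_n = 1 − 1/6z + 7/6z(1+4/5z) = 1 + z + 14/15z²
  Hence R(z) = 1 + z + 14/15z².

Need |R(x)|<1, x<0.
x=-1.03: |R|=0.9602
R=1: x+14/15x²=0 ⇒ x=−15/14=-1.0714; min R=1−1/(4·14/15)=0.7321>−1
Confirm numerically:
  x=-0.933: |R|=0.87946 <1
  x=-0.931: |R|=0.87798 <1
  x=-0.638: |R|=0.74191 <1
  x=-0.597: |R|=0.73565 <1
  x=-1.504: |R|=1.60721 >1
  x=-1.367: |R|=1.37711 >1
Stable set (-1.0714, 0).

left endpoint -1.0714.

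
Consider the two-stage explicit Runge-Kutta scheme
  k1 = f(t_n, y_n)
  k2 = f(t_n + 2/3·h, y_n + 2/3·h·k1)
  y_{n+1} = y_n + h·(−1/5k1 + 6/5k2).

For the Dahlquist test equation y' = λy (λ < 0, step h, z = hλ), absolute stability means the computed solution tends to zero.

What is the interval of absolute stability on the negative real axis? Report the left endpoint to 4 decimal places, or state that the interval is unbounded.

(-1.2500, 0).

Set f=λy, z=hλ:
  k1=λy_n ⇒ h·k1=z·y_n;  k2=λ(1+2/3z)y_n ⇒ h·k2=z(1+2/3z)y_n
  y_{n+1}/y_n = 1 − 1/5z + 6/5z(1+2/3z) = 1 + z + 4/5z²
  R(z) = 1 + z + 4/5z².

Find x<0 with |R(x)|<1.
x=-1.77: |R|=1.7363
R=1: x+4/5x²=0 ⇒ x=−5/4=-1.2500; min R=1−1/(4·4/5)=0.6875>−1
Confirm numerically:
  x=-0.938: |R|=0.76588 <1
  x=-0.890: |R|=0.74368 <1
  x=-0.579: |R|=0.68919 <1
  x=-1.483: |R|=1.27643 >1
  x=-1.434: |R|=1.21108 >1
  x=-1.343: |R|=1.09992 >1
Interval (-1.2500, 0).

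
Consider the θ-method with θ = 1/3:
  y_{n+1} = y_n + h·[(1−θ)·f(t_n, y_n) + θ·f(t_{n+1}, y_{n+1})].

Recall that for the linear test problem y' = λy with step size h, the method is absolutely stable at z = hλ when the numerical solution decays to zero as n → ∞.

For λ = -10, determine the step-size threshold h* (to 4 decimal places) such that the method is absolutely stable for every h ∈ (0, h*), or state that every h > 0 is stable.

(-6.0000,0); λ=-10 ⇒ h* = (6)/10 = 0.6000.

With y'=λy (z=hλ):
  y_{n+1} = y_n + z·[2/3·y_n + 1/3·y_{n+1}] ⇒ (1 − 1/3z)y_{n+1} = (1 + 2/3z)y_n
  Hence R(z) = (1 + 2/3z)/(1 − 1/3z).

Need |R(x)|<1, x<0.
x=-0.57: |R|=0.5210
R=−1: 1+2/3x = −1+1/3x ⇒ -1/3x=2 ⇒ x=2/(-1/3)=-6.0000
Confirm numerically:
  x=-4.559: |R|=0.80937 <1
  x=-4.152: |R|=0.74161 <1
  x=-3.662: |R|=0.64905 <1
  x=-2.519: |R|=0.36927 <1
  x=-6.399: |R|=1.04245 >1
  x=-6.139: |R|=1.01521 >1
Interval (-6.0000, 0).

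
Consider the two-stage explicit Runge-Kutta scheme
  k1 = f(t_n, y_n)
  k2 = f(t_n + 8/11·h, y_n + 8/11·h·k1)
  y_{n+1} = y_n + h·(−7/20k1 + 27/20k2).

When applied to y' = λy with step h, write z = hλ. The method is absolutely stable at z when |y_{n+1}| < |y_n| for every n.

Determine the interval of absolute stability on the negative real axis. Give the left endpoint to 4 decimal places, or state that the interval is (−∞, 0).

(-1.0185, 0).

Test eqn y'=λy, z=hλ:
  k1=λy_n ⇒ h·k1=z·y_n;  k2=λ(1+8/11z)y_n ⇒ h·k2=z(1+8/11z)y_n
  y_{n+1}/y_n = 1 − 7/20z + 27/20z(1+8/11z) = 1 + z + 54/55z²
  ⇒ R(z) = 1 + z + 54/55z².

Need |R(x)|<1, x<0.
x=-0.72: |R|=0.7890
R=1: x+54/55x²=0 ⇒ x=−55/54=-1.0185; min R=1−1/(4·54/55)=0.7454>−1
Confirm numerically:
  x=-0.939: |R|=0.92669 <1
  x=-0.830: |R|=0.84637 <1
  x=-0.617: |R|=0.75677 <1
  x=-1.403: |R|=1.52962 >1
  x=-1.291: |R|=1.34538 >1
  x=-1.287: |R|=1.33925 >1
Stable set (-1.0185, 0).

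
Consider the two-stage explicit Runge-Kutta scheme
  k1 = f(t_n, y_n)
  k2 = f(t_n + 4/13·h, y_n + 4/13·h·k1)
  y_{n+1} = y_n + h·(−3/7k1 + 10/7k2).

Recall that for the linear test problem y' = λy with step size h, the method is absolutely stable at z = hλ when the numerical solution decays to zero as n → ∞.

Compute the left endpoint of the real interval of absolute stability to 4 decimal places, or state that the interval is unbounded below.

z* = -2.2750.

With y'=λy (z=hλ):
  k1=λy_n ⇒ h·k1=z·y_n;  k2=λ(1+4/13z)y_n ⇒ h·k2=z(1+4/13z)y_n
  y_{n+1}/y_n = 1 − 3/7z + 10/7z(1+4/13z) = 1 + z + 40/91z²
  so R(z) = 1 + z + 40/91z².

Find x<0 with |R(x)|<1.
x=-1.43: |R|=0.4689
R=1: x+40/91x²=0 ⇒ x=−91/40=-2.2750; min R=1−1/(4·40/91)=0.4313>−1
Confirm numerically:
  x=-2.204: |R|=0.93122 <1
  x=-1.819: |R|=0.63540 <1
  x=-1.815: |R|=0.63301 <1
  x=-2.832: |R|=1.69337 >1
  x=-2.670: |R|=1.46358 >1
Stable set (-2.2750, 0).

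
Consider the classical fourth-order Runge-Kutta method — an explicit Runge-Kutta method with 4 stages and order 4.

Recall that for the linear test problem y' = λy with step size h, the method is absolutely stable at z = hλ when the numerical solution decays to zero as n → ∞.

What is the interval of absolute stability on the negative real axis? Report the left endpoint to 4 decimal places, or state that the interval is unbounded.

Test eqn y'=λy, z=hλ:
  order 4, 4-stage ⇒ R(z)=1+z+z^2/2+z^3/6+z^4/24
  (e.g. R(-1.42)=0.28040, |R|=0.28040)

Find x<0 with |R(x)|<1.
x=-1.42: |R|=0.2804
|R(-3.16)|=1.7284 |R(-1.92)|=0.3098 |R(-1.02)|=0.3684
Bisect:
  x_lo=-3.2963 |R|=2.0864  x_hi=-0.3200 |R|=0.7262
  mid=-1.80815 |R|=0.28667 →hi
  mid=-2.55224 |R|=0.70184 →hi
  mid=-2.92428 |R|=1.23058 →lo
  mid=-2.73826 |R|=0.93137 →hi
  mid=-2.83127 |R|=1.07156 →lo
  mid=-2.78476 |R|=0.99920 →hi
  mid=-2.80801 |R|=1.03480 →lo
  mid=-2.79639 |R|=1.01686 →lo
  mid=-2.79057 |R|=1.00799 →lo
  ...
  [-2.78531,-2.78513] ⇒ x*=-2.7853
Stable set (-2.7853, 0).

z∈(-2.7853,0).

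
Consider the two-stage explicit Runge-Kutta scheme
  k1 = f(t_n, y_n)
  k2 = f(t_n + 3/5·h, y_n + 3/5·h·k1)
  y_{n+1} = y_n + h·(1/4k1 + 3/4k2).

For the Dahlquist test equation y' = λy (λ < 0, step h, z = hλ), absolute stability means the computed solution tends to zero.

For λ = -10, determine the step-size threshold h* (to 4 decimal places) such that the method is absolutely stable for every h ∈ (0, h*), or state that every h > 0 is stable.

On y'=λy, z=hλ:
  k1=λy_n ⇒ h·k1=z·y_n;  k2=λ(1+3/5z)y_n ⇒ h·k2=z(1+3/5z)y_n
  y_{n+1}/y_n = 1 + 1/4z + 3/4z(1+3/5z) = 1 + z + 9/20z²
  ⇒ R(z) = 1 + z + 9/20z².

Boundary: |R(x)|=1, x<0.
x=-1.01: |R|=0.4490
R=1: x+9/20x²=0 ⇒ x=−20/9=-2.2222; min R=1−1/(4·9/20)=0.4444>−1
Confirm numerically:
  x=-2.051: |R|=0.84197 <1
  x=-1.059: |R|=0.44567 <1
  x=-0.924: |R|=0.46020 <1
  x=-0.897: |R|=0.46507 <1
  x=-2.764: |R|=1.67386 >1
  x=-2.586: |R|=1.42333 >1
  x=-2.329: |R|=1.11191 >1
So |R|<1 on (-2.2222, 0).

(-2.2222,0); λ=-10 ⇒ h* = (20/9)/10 = 0.2222.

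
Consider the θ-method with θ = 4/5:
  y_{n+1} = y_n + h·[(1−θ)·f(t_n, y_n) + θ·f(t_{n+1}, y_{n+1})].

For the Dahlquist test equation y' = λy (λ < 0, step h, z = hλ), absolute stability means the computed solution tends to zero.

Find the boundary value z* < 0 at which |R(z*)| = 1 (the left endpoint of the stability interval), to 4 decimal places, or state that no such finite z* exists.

(−∞, 0) — no finite endpoint.

On y'=λy, z=hλ:
  y_{n+1} = y_n + z·[1/5·y_n + 4/5·y_{n+1}] ⇒ (1 − 4/5z)y_{n+1} = (1 + 1/5z)y_n
  Hence R(z) = (1 + 1/5z)/(1 − 4/5z).

Boundary: |R(x)|=1, x<0.
x=-1.68: |R|=0.2833
x=-2: |R|=0.2308
x=-10: |R|=0.1111
x=-100: |R|=0.2346
θ=4/5≥1/2 ⇒ |1+1/5x|<|1−4/5x| ∀x<0 ⇒ unbounded interval.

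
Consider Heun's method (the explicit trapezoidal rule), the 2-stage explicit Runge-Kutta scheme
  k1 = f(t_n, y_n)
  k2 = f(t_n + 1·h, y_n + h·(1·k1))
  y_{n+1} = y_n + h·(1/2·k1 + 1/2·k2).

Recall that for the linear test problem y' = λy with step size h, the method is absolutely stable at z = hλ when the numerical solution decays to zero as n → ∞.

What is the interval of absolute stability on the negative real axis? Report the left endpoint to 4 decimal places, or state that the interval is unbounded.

Test eqn y'=λy, z=hλ:
  order 2, 2-stage ⇒ R(z)=1+z+z^2/2
  (e.g. R(-1.61)=0.68605, |R|=0.68605)

Solve |R(x)|<1 on ℝ⁻.
x=-1.61: |R|=0.6861
|R(-1.78)|=0.8042 |R(-1.55)|=0.6513 |R(-0.8)|=0.5200
Bisect:
  x_lo=-2.8586 |R|=2.2271  x_hi=-0.3932 |R|=0.6841
  mid=-1.62590 |R|=0.69587 →hi
  mid=-2.24223 |R|=1.27157 →lo
  mid=-1.93406 |R|=0.93624 →hi
  mid=-2.08815 |R|=1.09203 →lo
  mid=-2.01111 |R|=1.01117 →lo
  mid=-1.97258 |R|=0.97296 →hi
  mid=-1.99184 |R|=0.99188 →hi
  mid=-2.00147 |R|=1.00148 →lo
  ...
  [-2.00012,-1.99997] ⇒ x*=-2.0000
Interval (-2.0000, 0).

z∈(-2.0000,0).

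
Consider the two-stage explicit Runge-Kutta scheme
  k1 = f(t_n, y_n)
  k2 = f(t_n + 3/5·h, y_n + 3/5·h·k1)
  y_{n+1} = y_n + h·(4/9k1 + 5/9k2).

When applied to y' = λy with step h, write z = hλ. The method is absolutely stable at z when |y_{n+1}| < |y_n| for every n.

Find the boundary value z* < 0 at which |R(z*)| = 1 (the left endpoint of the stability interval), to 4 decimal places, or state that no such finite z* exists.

With y'=λy (z=hλ):
  k1=λy_n ⇒ h·k1=z·y_n;  k2=λ(1+3/5z)y_n ⇒ h·k2=z(1+3/5z)y_n
  y_{n+1}/y_n = 1 + 4/9z + 5/9z(1+3/5z) = 1 + z + 1/3z²
  Hence R(z) = 1 + z + 1/3z².

Solve |R(x)|<1 on ℝ⁻.
x=-1.44: |R|=0.2512
R=1: x+1/3x²=0 ⇒ x=−3=-3.0000; min R=1−1/(4·1/3)=0.2500>−1
Confirm numerically:
  x=-2.049: |R|=0.35047 <1
  x=-1.446: |R|=0.25097 <1
  x=-1.309: |R|=0.26216 <1
  x=-3.133: |R|=1.13890 >1
  x=-3.107: |R|=1.11082 >1
Interval (-3.0000, 0).

left endpoint -3.0000.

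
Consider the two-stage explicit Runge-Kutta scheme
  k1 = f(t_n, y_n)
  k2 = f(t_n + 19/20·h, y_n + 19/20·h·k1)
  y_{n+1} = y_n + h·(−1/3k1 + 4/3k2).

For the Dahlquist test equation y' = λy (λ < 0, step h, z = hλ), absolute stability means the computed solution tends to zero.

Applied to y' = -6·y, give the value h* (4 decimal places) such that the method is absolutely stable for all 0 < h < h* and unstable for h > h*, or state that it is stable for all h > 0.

Set f=λy, z=hλ:
  k1=λy_n ⇒ h·k1=z·y_n;  k2=λ(1+19/20z)y_n ⇒ h·k2=z(1+19/20z)y_n
  y_{n+1}/y_n = 1 − 1/3z + 4/3z(1+19/20z) = 1 + z + 19/15z²
  ⇒ R(z) = 1 + z + 19/15z².

Find x<0 with |R(x)|<1.
x=-1.67: |R|=2.8626
R=1: x+19/15x²=0 ⇒ x=−15/19=-0.7895; min R=1−1/(4·19/15)=0.8026>−1
Confirm numerically:
  x=-0.761: |R|=0.97255 <1
  x=-0.658: |R|=0.89042 <1
  x=-0.620: |R|=0.86691 <1
  x=-0.341: |R|=0.80629 <1
  x=-1.290: |R|=1.81786 >1
  x=-1.006: |R|=1.27591 >1
Interval (-0.7895, 0).

(-0.7895,0); λ=-6 ⇒ h* = (15/19)/6 = 0.1316.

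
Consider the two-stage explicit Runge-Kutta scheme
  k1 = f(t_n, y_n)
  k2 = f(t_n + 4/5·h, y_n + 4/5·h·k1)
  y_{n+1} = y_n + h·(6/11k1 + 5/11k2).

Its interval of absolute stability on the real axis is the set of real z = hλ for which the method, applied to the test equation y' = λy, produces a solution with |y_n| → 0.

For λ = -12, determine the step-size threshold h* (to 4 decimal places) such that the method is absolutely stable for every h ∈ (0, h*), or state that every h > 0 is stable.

(-2.7500,0); λ=-12 ⇒ h* = (11/4)/12 = 0.2292.

Test eqn y'=λy, z=hλ:
  k1=λy_n ⇒ h·k1=z·y_n;  k2=λ(1+4/5z)y_n ⇒ h·k2=z(1+4/5z)y_n
  y_{n+1}/y_n = 1 + 6/11z + 5/11z(1+4/5z) = 1 + z + 4/11z²
  so R(z) = 1 + z + 4/11z².

Solve |R(x)|<1 on ℝ⁻.
x=-0.74: |R|=0.4591
R=1: x+4/11x²=0 ⇒ x=−11/4=-2.7500; min R=1−1/(4·4/11)=0.3125>−1
Confirm numerically:
  x=-2.026: |R|=0.46661 <1
  x=-1.552: |R|=0.32389 <1
  x=-1.374: |R|=0.31250 <1
  x=-1.246: |R|=0.31855 <1
  x=-3.285: |R|=1.63908 >1
  x=-2.908: |R|=1.16708 >1
Interval (-2.7500, 0).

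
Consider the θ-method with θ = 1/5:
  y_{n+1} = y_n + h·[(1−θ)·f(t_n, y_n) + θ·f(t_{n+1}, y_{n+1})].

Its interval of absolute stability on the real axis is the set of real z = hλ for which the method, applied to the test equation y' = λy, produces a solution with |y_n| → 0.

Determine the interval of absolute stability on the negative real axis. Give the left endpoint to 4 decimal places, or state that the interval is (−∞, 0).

With y'=λy (z=hλ):
  y_{n+1} = y_n + z·[4/5·y_n + 1/5·y_{n+1}] ⇒ (1 − 1/5z)y_{n+1} = (1 + 4/5z)y_n
  Hence R(z) = (1 + 4/5z)/(1 − 1/5z).

Boundary: |R(x)|=1, x<0.
x=-1.54: |R|=0.1774
R=−1: 1+4/5x = −1+1/5x ⇒ -3/5x=2 ⇒ x=2/(-3/5)=-3.3333
Confirm numerically:
  x=-3.201: |R|=0.95159 <1
  x=-2.742: |R|=0.77086 <1
  x=-2.159: |R|=0.50789 <1
  x=-1.467: |R|=0.13422 <1
  x=-3.820: |R|=1.16553 >1
  x=-3.408: |R|=1.02664 >1
  x=-3.395: |R|=1.02204 >1
Interval (-3.3333, 0).

z∈(-3.3333,0).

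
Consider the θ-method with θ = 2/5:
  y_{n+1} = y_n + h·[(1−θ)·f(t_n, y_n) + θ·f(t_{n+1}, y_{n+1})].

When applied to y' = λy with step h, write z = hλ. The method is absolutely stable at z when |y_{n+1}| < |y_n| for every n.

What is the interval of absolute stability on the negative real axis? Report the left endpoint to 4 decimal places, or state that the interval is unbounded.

On y'=λy, z=hλ:
  y_{n+1} = y_n + z·[3/5·y_n + 2/5·y_{n+1}] ⇒ (1 − 2/5z)y_{n+1} = (1 + 3/5z)y_n
  ⇒ R(z) = (1 + 3/5z)/(1 − 2/5z).

Need |R(x)|<1, x<0.
x=-0.8: |R|=0.3939
R=−1: 1+3/5x = −1+2/5x ⇒ -1/5x=2 ⇒ x=2/(-1/5)=-10.0000
Confirm numerically:
  x=-8.909: |R|=0.95219 <1
  x=-7.648: |R|=0.88412 <1
  x=-5.160: |R|=0.68407 <1
  x=-4.746: |R|=0.63746 <1
  x=-10.201: |R|=1.00791 >1
  x=-10.029: |R|=1.00116 >1
Interval (-10.0000, 0).

(-10.0000, 0).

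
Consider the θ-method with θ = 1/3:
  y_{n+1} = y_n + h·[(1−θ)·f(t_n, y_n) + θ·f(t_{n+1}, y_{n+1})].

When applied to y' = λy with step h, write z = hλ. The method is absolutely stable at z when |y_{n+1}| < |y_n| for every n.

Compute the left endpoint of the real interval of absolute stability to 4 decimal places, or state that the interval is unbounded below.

z* = -6.0000.

With y'=λy (z=hλ):
  y_{n+1} = y_n + z·[2/3·y_n + 1/3·y_{n+1}] ⇒ (1 − 1/3z)y_{n+1} = (1 + 2/3z)y_n
  R(z) = (1 + 2/3z)/(1 − 1/3z).

Need |R(x)|<1, x<0.
x=-0.86: |R|=0.3316
R=−1: 1+2/3x = −1+1/3x ⇒ -1/3x=2 ⇒ x=2/(-1/3)=-6.0000
Confirm numerically:
  x=-4.970: |R|=0.87077 <1
  x=-3.038: |R|=0.50944 <1
  x=-2.505: |R|=0.36512 <1
  x=-6.465: |R|=1.04913 >1
  x=-6.162: |R|=1.01768 >1
  x=-6.104: |R|=1.01142 >1
Interval (-6.0000, 0).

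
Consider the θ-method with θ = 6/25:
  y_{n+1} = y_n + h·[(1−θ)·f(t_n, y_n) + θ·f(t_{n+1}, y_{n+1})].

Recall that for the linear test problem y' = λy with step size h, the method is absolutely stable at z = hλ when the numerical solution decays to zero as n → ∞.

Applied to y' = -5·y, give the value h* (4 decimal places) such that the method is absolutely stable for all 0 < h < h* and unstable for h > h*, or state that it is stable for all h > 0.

(-3.8462,0); λ=-5 ⇒ h* = (50/13)/5 = 0.7692.

With y'=λy (z=hλ):
  y_{n+1} = y_n + z·[19/25·y_n + 6/25·y_{n+1}] ⇒ (1 − 6/25z)y_{n+1} = (1 + 19/25z)y_n
  Hence R(z) = (1 + 19/25z)/(1 − 6/25z).

Need |R(x)|<1, x<0.
x=-1.56: |R|=0.1350
R=−1: 1+19/25x = −1+6/25x ⇒ -13/25x=2 ⇒ x=2/(-13/25)=-3.8462
Confirm numerically:
  x=-3.784: |R|=0.98306 <1
  x=-2.856: |R|=0.69451 <1
  x=-1.996: |R|=0.34952 <1
  x=-1.919: |R|=0.31388 <1
  x=-4.207: |R|=1.09337 >1
  x=-4.072: |R|=1.05939 >1
  x=-3.945: |R|=1.02640 >1
Stable set (-3.8462, 0).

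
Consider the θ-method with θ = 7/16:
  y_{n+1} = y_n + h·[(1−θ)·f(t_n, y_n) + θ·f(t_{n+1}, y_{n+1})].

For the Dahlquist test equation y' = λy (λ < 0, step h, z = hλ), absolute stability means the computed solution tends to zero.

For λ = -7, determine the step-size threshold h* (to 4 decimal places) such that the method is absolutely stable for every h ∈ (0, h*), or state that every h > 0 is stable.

(-16.0000,0); λ=-7 ⇒ h* = (16)/7 = 2.2857.

With y'=λy (z=hλ):
  y_{n+1} = y_n + z·[9/16·y_n + 7/16·y_{n+1}] ⇒ (1 − 7/16z)y_{n+1} = (1 + 9/16z)y_n
  ⇒ R(z) = (1 + 9/16z)/(1 − 7/16z).

Solve |R(x)|<1 on ℝ⁻.
x=-0.86: |R|=0.3751
R=−1: 1+9/16x = −1+7/16x ⇒ -1/8x=2 ⇒ x=2/(-1/8)=-16.0000
Confirm numerically:
  x=-13.675: |R|=0.95838 <1
  x=-13.247: |R|=0.94936 <1
  x=-12.512: |R|=0.93265 <1
  x=-16.395: |R|=1.00604 >1
  x=-16.038: |R|=1.00059 >1
Interval (-16.0000, 0).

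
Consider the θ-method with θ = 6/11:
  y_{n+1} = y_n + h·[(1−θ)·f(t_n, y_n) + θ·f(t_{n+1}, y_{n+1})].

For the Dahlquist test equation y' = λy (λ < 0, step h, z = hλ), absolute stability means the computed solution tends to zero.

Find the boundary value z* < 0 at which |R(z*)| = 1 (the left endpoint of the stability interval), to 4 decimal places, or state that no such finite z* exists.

With y'=λy (z=hλ):
  y_{n+1} = y_n + z·[5/11·y_n + 6/11·y_{n+1}] ⇒ (1 − 6/11z)y_{n+1} = (1 + 5/11z)y_n
  Hence R(z) = (1 + 5/11z)/(1 − 6/11z).

Boundary: |R(x)|=1, x<0.
x=-0.82: |R|=0.4334
x=-2: |R|=0.0435
x=-10: |R|=0.5493
x=-100: |R|=0.8003
θ=6/11≥1/2 ⇒ |1+5/11x|<|1−6/11x| ∀x<0 ⇒ unbounded interval.

(−∞, 0) — no finite endpoint.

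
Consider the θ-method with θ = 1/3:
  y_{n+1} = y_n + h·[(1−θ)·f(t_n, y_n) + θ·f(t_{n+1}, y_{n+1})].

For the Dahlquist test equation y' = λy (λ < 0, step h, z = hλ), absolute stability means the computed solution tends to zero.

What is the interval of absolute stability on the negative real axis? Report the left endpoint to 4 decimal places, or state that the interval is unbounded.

With y'=λy (z=hλ):
  y_{n+1} = y_n + z·[2/3·y_n + 1/3·y_{n+1}] ⇒ (1 − 1/3z)y_{n+1} = (1 + 2/3z)y_n
  so R(z) = (1 + 2/3z)/(1 − 1/3z).

Need |R(x)|<1, x<0.
x=-0.32: |R|=0.7108
R=−1: 1+2/3x = −1+1/3x ⇒ -1/3x=2 ⇒ x=2/(-1/3)=-6.0000
Confirm numerically:
  x=-5.242: |R|=0.90803 <1
  x=-4.205: |R|=0.75087 <1
  x=-3.970: |R|=0.70875 <1
  x=-2.498: |R|=0.36304 <1
  x=-6.443: |R|=1.04691 >1
  x=-6.392: |R|=1.04174 >1
  x=-6.046: |R|=1.00509 >1
Interval (-6.0000, 0).

(-6.0000, 0).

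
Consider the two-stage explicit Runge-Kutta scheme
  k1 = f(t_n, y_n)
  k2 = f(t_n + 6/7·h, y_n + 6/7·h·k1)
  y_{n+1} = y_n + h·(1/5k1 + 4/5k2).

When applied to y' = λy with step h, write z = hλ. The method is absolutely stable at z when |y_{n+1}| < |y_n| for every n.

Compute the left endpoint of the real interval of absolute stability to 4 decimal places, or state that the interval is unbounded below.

z* = -1.4583.

Set f=λy, z=hλ:
  k1=λy_n ⇒ h·k1=z·y_n;  k2=λ(1+6/7z)y_n ⇒ h·k2=z(1+6/7z)y_n
  y_{n+1}/y_n = 1 + 1/5z + 4/5z(1+6/7z) = 1 + z + 24/35z²
  ⇒ R(z) = 1 + z + 24/35z².

Solve |R(x)|<1 on ℝ⁻.
x=-1.49: |R|=1.0324
R=1: x+24/35x²=0 ⇒ x=−35/24=-1.4583; min R=1−1/(4·24/35)=0.6354>−1
Confirm numerically:
  x=-1.081: |R|=0.72030 <1
  x=-0.888: |R|=0.65272 <1
  x=-0.601: |R|=0.64668 <1
  x=-1.504: |R|=1.04710 >1
  x=-1.497: |R|=1.03969 >1
  x=-1.489: |R|=1.03131 >1
So |R|<1 on (-1.4583, 0).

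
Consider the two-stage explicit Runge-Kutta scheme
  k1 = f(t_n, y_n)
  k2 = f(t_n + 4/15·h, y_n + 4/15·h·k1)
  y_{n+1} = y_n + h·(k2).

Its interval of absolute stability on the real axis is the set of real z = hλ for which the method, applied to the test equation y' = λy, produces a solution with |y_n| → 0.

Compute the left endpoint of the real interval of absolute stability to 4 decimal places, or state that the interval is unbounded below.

left endpoint -3.7500.

With y'=λy (z=hλ):
  k1=λy_n ⇒ h·k1=z·y_n;  k2=λ(1+4/15z)y_n ⇒ h·k2=z(1+4/15z)y_n
  y_{n+1}/y_n = 1 + z(1+4/15z) = 1 + z + 4/15z²
  Hence R(z) = 1 + z + 4/15z².

Boundary: |R(x)|=1, x<0.
x=-0.84: |R|=0.3482
R=1: x+4/15x²=0 ⇒ x=−15/4=-3.7500; min R=1−1/(4·4/15)=0.0625>−1
Confirm numerically:
  x=-3.159: |R|=0.50214 <1
  x=-2.189: |R|=0.08879 <1
  x=-1.666: |R|=0.07415 <1
  x=-3.865: |R|=1.11853 >1
  x=-3.864: |R|=1.11747 >1
  x=-3.824: |R|=1.07546 >1
So |R|<1 on (-3.7500, 0).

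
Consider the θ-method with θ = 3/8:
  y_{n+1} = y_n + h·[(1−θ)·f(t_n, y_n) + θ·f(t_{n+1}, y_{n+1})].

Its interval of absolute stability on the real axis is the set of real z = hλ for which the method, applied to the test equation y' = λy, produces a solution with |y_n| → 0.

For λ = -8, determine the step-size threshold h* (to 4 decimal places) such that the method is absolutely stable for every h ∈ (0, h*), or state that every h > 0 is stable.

(-8.0000,0); λ=-8 ⇒ h* = (8)/8 = 1.0000.

Set f=λy, z=hλ:
  y_{n+1} = y_n + z·[5/8·y_n + 3/8·y_{n+1}] ⇒ (1 − 3/8z)y_{n+1} = (1 + 5/8z)y_n
  so R(z) = (1 + 5/8z)/(1 − 3/8z).

Boundary: |R(x)|=1, x<0.
x=-1.72: |R|=0.0456
R=−1: 1+5/8x = −1+3/8x ⇒ -1/4x=2 ⇒ x=2/(-1/4)=-8.0000
Confirm numerically:
  x=-7.386: |R|=0.95928 <1
  x=-6.868: |R|=0.92085 <1
  x=-4.955: |R|=0.73365 <1
  x=-8.304: |R|=1.01847 >1
  x=-8.085: |R|=1.00527 >1
So |R|<1 on (-8.0000, 0).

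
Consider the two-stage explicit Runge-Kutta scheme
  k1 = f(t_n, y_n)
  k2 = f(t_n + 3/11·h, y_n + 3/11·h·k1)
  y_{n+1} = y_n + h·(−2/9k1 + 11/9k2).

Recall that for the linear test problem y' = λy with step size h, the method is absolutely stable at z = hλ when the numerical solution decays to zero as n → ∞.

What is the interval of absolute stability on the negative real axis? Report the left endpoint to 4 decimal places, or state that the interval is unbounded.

Test eqn y'=λy, z=hλ:
  k1=λy_n ⇒ h·k1=z·y_n;  k2=λ(1+3/11z)y_n ⇒ h·k2=z(1+3/11z)y_n
  y_{n+1}/y_n = 1 − 2/9z + 11/9z(1+3/11z) = 1 + z + 1/3z²
  so R(z) = 1 + z + 1/3z².

Find x<0 with |R(x)|<1.
x=-0.97: |R|=0.3436
R=1: x+1/3x²=0 ⇒ x=−3=-3.0000; min R=1−1/(4·1/3)=0.2500>−1
Confirm numerically:
  x=-2.636: |R|=0.68017 <1
  x=-2.398: |R|=0.51880 <1
  x=-1.329: |R|=0.25975 <1
  x=-3.499: |R|=1.58200 >1
  x=-3.197: |R|=1.20994 >1
Stable set (-3.0000, 0).

z∈(-3.0000,0).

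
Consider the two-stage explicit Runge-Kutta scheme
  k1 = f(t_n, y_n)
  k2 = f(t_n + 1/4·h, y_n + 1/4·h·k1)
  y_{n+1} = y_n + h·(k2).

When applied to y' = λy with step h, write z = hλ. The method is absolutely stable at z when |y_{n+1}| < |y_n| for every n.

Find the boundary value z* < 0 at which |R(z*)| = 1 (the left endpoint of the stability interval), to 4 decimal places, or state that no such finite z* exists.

On y'=λy, z=hλ:
  k1=λy_n ⇒ h·k1=z·y_n;  k2=λ(1+1/4z)y_n ⇒ h·k2=z(1+1/4z)y_n
  y_{n+1}/y_n = 1 + z(1+1/4z) = 1 + z + 1/4z²
  so R(z) = 1 + z + 1/4z².

Need |R(x)|<1, x<0.
x=-0.84: |R|=0.3364
R=1: x+1/4x²=0 ⇒ x=−4=-4.0000; min R=1−1/(4·1/4)=0.0000>−1
Confirm numerically:
  x=-3.438: |R|=0.51696 <1
  x=-2.826: |R|=0.17057 <1
  x=-2.733: |R|=0.13432 <1
  x=-2.090: |R|=0.00202 <1
  x=-4.502: |R|=1.56500 >1
  x=-4.490: |R|=1.55003 >1
  x=-4.038: |R|=1.03836 >1
Stable set (-4.0000, 0).

left endpoint -4.0000.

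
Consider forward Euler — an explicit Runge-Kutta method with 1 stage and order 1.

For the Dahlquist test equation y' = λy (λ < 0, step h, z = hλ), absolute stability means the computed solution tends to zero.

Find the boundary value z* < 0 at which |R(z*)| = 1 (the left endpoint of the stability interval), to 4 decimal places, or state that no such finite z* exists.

Set f=λy, z=hλ:
  order 1, 1-stage ⇒ R(z)=1+z
  (e.g. R(-0.69)=0.31000, |R|=0.31000)

Boundary: |R(x)|=1, x<0.
x=-0.69: |R|=0.3100
|R(-2.25)|=1.2500 |R(-1.46)|=0.4600 |R(-1.41)|=0.4100
Bisect:
  x_lo=-2.8684 |R|=1.8684  x_hi=-0.1033 |R|=0.8967
  mid=-1.48587 |R|=0.48587 →hi
  mid=-2.17713 |R|=1.17713 →lo
  mid=-1.83150 |R|=0.83150 →hi
  mid=-2.00432 |R|=1.00432 →lo
  mid=-1.91791 |R|=0.91791 →hi
  mid=-1.96111 |R|=0.96111 →hi
  mid=-1.98271 |R|=0.98271 →hi
  mid=-1.99352 |R|=0.99352 →hi
  ...
  [-2.00010,-1.99993] ⇒ x*=-2.0000
Stable set (-2.0000, 0).

z* = -2.0000.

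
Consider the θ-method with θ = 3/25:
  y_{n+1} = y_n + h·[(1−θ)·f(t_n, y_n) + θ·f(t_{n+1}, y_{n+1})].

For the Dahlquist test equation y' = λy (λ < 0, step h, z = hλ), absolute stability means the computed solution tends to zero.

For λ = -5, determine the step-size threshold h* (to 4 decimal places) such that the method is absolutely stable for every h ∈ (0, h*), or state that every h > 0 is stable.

Test eqn y'=λy, z=hλ:
  y_{n+1} = y_n + z·[22/25·y_n + 3/25·y_{n+1}] ⇒ (1 − 3/25z)y_{n+1} = (1 + 22/25z)y_n
  R(z) = (1 + 22/25z)/(1 − 3/25z).

Boundary: |R(x)|=1, x<0.
x=-0.32: |R|=0.6918
R=−1: 1+22/25x = −1+3/25x ⇒ -19/25x=2 ⇒ x=2/(-19/25)=-2.6316
Confirm numerically:
  x=-1.985: |R|=0.60313 <1
  x=-1.375: |R|=0.18026 <1
  x=-1.131: |R|=0.00416 <1
  x=-3.081: |R|=1.24936 >1
  x=-2.753: |R|=1.06936 >1
Stable set (-2.6316, 0).

(-2.6316,0); λ=-5 ⇒ h* = (50/19)/5 = 0.5263.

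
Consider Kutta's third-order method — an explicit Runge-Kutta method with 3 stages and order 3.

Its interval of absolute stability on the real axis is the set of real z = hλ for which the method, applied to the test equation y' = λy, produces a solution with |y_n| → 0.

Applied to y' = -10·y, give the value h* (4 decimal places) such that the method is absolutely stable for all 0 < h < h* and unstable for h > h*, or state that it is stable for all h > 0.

With y'=λy (z=hλ):
  order 3, 3-stage ⇒ R(z)=1+z+z^2/2+z^3/6
  (e.g. R(-1.62)=-0.01639, |R|=0.01639)

Need |R(x)|<1, x<0.
x=-1.62: |R|=0.0164
|R(-2.87)|=1.6915 |R(-2.74)|=1.4147 |R(-0.53)|=0.5856
Bisect:
  x_lo=-3.1609 |R|=2.4289  x_hi=-0.3607 |R|=0.6965
  mid=-1.76079 |R|=0.12046 →hi
  mid=-2.46085 |R|=0.91669 →hi
  mid=-2.81088 |R|=1.56184 →lo
  mid=-2.63586 |R|=1.21421 →lo
  mid=-2.54836 |R|=1.05952 →lo
  mid=-2.50460 |R|=0.98666 →hi
  mid=-2.52648 |R|=1.02273 →lo
  ...
  [-2.51281,-2.51264] ⇒ x*=-2.5127
Stable set (-2.5127, 0).

(-2.5127,0); λ=-10 ⇒ h* = 0.2513.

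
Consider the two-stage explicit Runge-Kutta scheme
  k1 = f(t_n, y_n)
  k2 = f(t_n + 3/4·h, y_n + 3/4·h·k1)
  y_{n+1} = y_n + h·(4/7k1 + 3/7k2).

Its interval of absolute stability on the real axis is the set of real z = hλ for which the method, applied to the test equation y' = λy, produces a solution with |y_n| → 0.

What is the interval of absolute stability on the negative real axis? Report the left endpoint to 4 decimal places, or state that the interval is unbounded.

z∈(-3.1111,0).

Test eqn y'=λy, z=hλ:
  k1=λy_n ⇒ h·k1=z·y_n;  k2=λ(1+3/4z)y_n ⇒ h·k2=z(1+3/4z)y_n
  y_{n+1}/y_n = 1 + 4/7z + 3/7z(1+3/4z) = 1 + z + 9/28z²
  so R(z) = 1 + z + 9/28z².

Need |R(x)|<1, x<0.
x=-0.38: |R|=0.6664
R=1: x+9/28x²=0 ⇒ x=−28/9=-3.1111; min R=1−1/(4·9/28)=0.2222>−1
Confirm numerically:
  x=-2.992: |R|=0.88545 <1
  x=-2.000: |R|=0.28571 <1
  x=-1.807: |R|=0.24254 <1
  x=-3.601: |R|=1.56703 >1
  x=-3.359: |R|=1.26764 >1
Interval (-3.1111, 0).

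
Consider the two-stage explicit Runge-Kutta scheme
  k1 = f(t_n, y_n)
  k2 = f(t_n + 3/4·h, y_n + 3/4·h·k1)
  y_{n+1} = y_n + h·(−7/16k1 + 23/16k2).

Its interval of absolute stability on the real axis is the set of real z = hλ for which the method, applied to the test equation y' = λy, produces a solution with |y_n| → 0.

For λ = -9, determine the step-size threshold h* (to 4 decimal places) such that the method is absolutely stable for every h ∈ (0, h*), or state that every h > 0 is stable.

(-0.9275,0); λ=-9 ⇒ h* = (64/69)/9 = 0.1031.

On y'=λy, z=hλ:
  k1=λy_n ⇒ h·k1=z·y_n;  k2=λ(1+3/4z)y_n ⇒ h·k2=z(1+3/4z)y_n
  y_{n+1}/y_n = 1 − 7/16z + 23/16z(1+3/4z) = 1 + z + 69/64z²
  R(z) = 1 + z + 69/64z².

Boundary: |R(x)|=1, x<0.
x=-1.67: |R|=2.3368
R=1: x+69/64x²=0 ⇒ x=−64/69=-0.9275; min R=1−1/(4·69/64)=0.7681>−1
Confirm numerically:
  x=-0.796: |R|=0.88712 <1
  x=-0.742: |R|=0.85158 <1
  x=-0.658: |R|=0.80879 <1
  x=-0.559: |R|=0.77789 <1
  x=-1.430: |R|=1.77466 >1
  x=-0.974: |R|=1.04879 >1
Interval (-0.9275, 0).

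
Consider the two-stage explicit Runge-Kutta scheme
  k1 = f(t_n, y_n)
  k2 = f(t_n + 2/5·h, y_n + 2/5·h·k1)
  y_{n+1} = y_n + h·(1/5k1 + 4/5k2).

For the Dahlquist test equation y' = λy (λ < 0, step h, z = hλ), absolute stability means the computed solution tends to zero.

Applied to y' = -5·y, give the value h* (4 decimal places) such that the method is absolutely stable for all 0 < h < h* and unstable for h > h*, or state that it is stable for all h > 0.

With y'=λy (z=hλ):
  k1=λy_n ⇒ h·k1=z·y_n;  k2=λ(1+2/5z)y_n ⇒ h·k2=z(1+2/5z)y_n
  y_{n+1}/y_n = 1 + 1/5z + 4/5z(1+2/5z) = 1 + z + 8/25z²
  so R(z) = 1 + z + 8/25z².

Boundary: |R(x)|=1, x<0.
x=-0.35: |R|=0.6892
R=1: x+8/25x²=0 ⇒ x=−25/8=-3.1250; min R=1−1/(4·8/25)=0.2188>−1
Confirm numerically:
  x=-2.371: |R|=0.42793 <1
  x=-2.135: |R|=0.32363 <1
  x=-1.741: |R|=0.22895 <1
  x=-3.641: |R|=1.60120 >1
  x=-3.367: |R|=1.26074 >1
  x=-3.284: |R|=1.16709 >1
So |R|<1 on (-3.1250, 0).

(-3.1250,0); λ=-5 ⇒ h* = (25/8)/5 = 0.6250.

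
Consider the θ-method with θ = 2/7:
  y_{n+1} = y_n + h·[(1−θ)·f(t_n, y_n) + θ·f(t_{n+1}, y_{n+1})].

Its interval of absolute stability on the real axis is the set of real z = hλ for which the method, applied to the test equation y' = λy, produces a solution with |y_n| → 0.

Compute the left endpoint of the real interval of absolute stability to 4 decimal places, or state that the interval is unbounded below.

z* = -4.6667.

With y'=λy (z=hλ):
  y_{n+1} = y_n + z·[5/7·y_n + 2/7·y_{n+1}] ⇒ (1 − 2/7z)y_{n+1} = (1 + 5/7z)y_n
  so R(z) = (1 + 5/7z)/(1 − 2/7z).

Solve |R(x)|<1 on ℝ⁻.
x=-0.89: |R|=0.2904
R=−1: 1+5/7x = −1+2/7x ⇒ -3/7x=2 ⇒ x=2/(-3/7)=-4.6667
Confirm numerically:
  x=-4.544: |R|=0.97713 <1
  x=-2.297: |R|=0.38684 <1
  x=-2.260: |R|=0.37326 <1
  x=-4.792: |R|=1.02267 >1
  x=-4.771: |R|=1.01892 >1
Interval (-4.6667, 0).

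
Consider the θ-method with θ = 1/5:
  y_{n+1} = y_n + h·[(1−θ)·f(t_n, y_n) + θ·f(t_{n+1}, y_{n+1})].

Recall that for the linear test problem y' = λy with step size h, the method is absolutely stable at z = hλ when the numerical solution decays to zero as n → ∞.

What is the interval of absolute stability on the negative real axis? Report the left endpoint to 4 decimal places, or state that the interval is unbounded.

(-3.3333, 0).

Test eqn y'=λy, z=hλ:
  y_{n+1} = y_n + z·[4/5·y_n + 1/5·y_{n+1}] ⇒ (1 − 1/5z)y_{n+1} = (1 + 4/5z)y_n
  ⇒ R(z) = (1 + 4/5z)/(1 − 1/5z).

Find x<0 with |R(x)|<1.
x=-1.02: |R|=0.1528
R=−1: 1+4/5x = −1+1/5x ⇒ -3/5x=2 ⇒ x=2/(-3/5)=-3.3333
Confirm numerically:
  x=-2.420: |R|=0.63073 <1
  x=-1.966: |R|=0.41114 <1
  x=-1.953: |R|=0.40443 <1
  x=-3.874: |R|=1.18278 >1
  x=-3.524: |R|=1.06710 >1
  x=-3.463: |R|=1.04596 >1
So |R|<1 on (-3.3333, 0).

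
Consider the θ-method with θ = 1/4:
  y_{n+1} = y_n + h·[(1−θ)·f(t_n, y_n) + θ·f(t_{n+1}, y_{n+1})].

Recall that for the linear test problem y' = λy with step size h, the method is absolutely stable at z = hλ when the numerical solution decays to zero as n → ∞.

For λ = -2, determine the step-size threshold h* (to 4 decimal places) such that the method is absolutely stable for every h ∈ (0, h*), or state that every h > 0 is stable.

(-4.0000,0); λ=-2 ⇒ h* = (4)/2 = 2.0000.

Set f=λy, z=hλ:
  y_{n+1} = y_n + z·[3/4·y_n + 1/4·y_{n+1}] ⇒ (1 − 1/4z)y_{n+1} = (1 + 3/4z)y_n
  R(z) = (1 + 3/4z)/(1 − 1/4z).

Find x<0 with |R(x)|<1.
x=-1.29: |R|=0.0246
R=−1: 1+3/4x = −1+1/4x ⇒ -1/2x=2 ⇒ x=2/(-1/2)=-4.0000
Confirm numerically:
  x=-3.936: |R|=0.98387 <1
  x=-3.874: |R|=0.96800 <1
  x=-3.507: |R|=0.86866 <1
  x=-2.454: |R|=0.52092 <1
  x=-4.335: |R|=1.08038 >1
  x=-4.238: |R|=1.05778 >1
Interval (-4.0000, 0).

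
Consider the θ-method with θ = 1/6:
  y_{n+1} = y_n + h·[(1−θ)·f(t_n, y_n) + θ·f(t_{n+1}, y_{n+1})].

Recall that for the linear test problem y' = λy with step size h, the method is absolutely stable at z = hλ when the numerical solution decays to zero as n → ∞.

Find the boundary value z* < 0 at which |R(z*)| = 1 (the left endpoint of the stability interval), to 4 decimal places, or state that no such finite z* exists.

With y'=λy (z=hλ):
  y_{n+1} = y_n + z·[5/6·y_n + 1/6·y_{n+1}] ⇒ (1 − 1/6z)y_{n+1} = (1 + 5/6z)y_n
  Hence R(z) = (1 + 5/6z)/(1 − 1/6z).

Boundary: |R(x)|=1, x<0.
x=-1.18: |R|=0.0139
R=−1: 1+5/6x = −1+1/6x ⇒ -2/3x=2 ⇒ x=2/(-2/3)=-3.0000
Confirm numerically:
  x=-2.881: |R|=0.94640 <1
  x=-2.222: |R|=0.62150 <1
  x=-1.835: |R|=0.40523 <1
  x=-3.562: |R|=1.23510 >1
  x=-3.486: |R|=1.20493 >1
  x=-3.335: |R|=1.14355 >1
Interval (-3.0000, 0).

left endpoint -3.0000.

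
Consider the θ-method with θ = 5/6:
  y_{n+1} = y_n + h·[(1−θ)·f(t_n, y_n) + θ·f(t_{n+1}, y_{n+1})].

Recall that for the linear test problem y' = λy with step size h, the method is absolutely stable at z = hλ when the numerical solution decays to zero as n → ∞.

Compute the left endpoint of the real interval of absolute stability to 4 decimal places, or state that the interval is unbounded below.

With y'=λy (z=hλ):
  y_{n+1} = y_n + z·[1/6·y_n + 5/6·y_{n+1}] ⇒ (1 − 5/6z)y_{n+1} = (1 + 1/6z)y_n
  Hence R(z) = (1 + 1/6z)/(1 − 5/6z).

Find x<0 with |R(x)|<1.
x=-0.45: |R|=0.6727
x=-2: |R|=0.2500
x=-10: |R|=0.0714
x=-100: |R|=0.1858
θ=5/6≥1/2 ⇒ |1+1/6x|<|1−5/6x| ∀x<0 ⇒ unbounded interval.

(−∞, 0) — no finite endpoint.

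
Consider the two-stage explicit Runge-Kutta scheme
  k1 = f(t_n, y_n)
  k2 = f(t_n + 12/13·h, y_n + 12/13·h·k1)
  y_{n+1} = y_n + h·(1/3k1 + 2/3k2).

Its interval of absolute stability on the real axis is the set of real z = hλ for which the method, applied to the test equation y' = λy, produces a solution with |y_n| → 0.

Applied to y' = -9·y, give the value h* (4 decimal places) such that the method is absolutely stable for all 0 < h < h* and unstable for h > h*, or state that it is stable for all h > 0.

Test eqn y'=λy, z=hλ:
  k1=λy_n ⇒ h·k1=z·y_n;  k2=λ(1+12/13z)y_n ⇒ h·k2=z(1+12/13z)y_n
  y_{n+1}/y_n = 1 + 1/3z + 2/3z(1+12/13z) = 1 + z + 8/13z²
  so R(z) = 1 + z + 8/13z².

Boundary: |R(x)|=1, x<0.
x=-1.4: |R|=0.8062
R=1: x+8/13x²=0 ⇒ x=−13/8=-1.6250; min R=1−1/(4·8/13)=0.5938>−1
Confirm numerically:
  x=-1.404: |R|=0.80906 <1
  x=-1.183: |R|=0.67822 <1
  x=-0.966: |R|=0.60825 <1
  x=-2.082: |R|=1.58552 >1
  x=-2.047: |R|=1.53159 >1
  x=-2.045: |R|=1.52855 >1
Interval (-1.6250, 0).

(-1.6250,0); λ=-9 ⇒ h* = (13/8)/9 = 0.1806.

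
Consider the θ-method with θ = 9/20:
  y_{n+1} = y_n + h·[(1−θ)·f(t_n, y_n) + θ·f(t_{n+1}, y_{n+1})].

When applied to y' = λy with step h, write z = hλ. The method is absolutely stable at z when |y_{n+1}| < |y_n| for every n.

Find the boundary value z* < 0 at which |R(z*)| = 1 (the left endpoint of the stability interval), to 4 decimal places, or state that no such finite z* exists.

left endpoint -20.0000.

Set f=λy, z=hλ:
  y_{n+1} = y_n + z·[11/20·y_n + 9/20·y_{n+1}] ⇒ (1 − 9/20z)y_{n+1} = (1 + 11/20z)y_n
  so R(z) = (1 + 11/20z)/(1 − 9/20z).

Solve |R(x)|<1 on ℝ⁻.
x=-1.48: |R|=0.1116
R=−1: 1+11/20x = −1+9/20x ⇒ -1/10x=2 ⇒ x=2/(-1/10)=-20.0000
Confirm numerically:
  x=-19.352: |R|=0.99333 <1
  x=-17.268: |R|=0.96885 <1
  x=-16.568: |R|=0.95941 <1
  x=-11.829: |R|=0.87077 <1
  x=-20.565: |R|=1.00551 >1
  x=-20.354: |R|=1.00348 >1
Stable set (-20.0000, 0).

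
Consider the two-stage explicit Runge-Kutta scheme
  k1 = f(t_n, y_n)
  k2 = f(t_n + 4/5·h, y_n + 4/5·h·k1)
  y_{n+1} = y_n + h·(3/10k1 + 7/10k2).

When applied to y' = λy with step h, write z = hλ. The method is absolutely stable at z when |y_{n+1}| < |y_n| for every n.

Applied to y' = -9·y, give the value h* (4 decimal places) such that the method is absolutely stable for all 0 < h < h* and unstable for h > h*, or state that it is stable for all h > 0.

Set f=λy, z=hλ:
  k1=λy_n ⇒ h·k1=z·y_n;  k2=λ(1+4/5z)y_n ⇒ h·k2=z(1+4/5z)y_n
  y_{n+1}/y_n = 1 + 3/10z + 7/10z(1+4/5z) = 1 + z + 14/25z²
  R(z) = 1 + z + 14/25z².

Need |R(x)|<1, x<0.
x=-0.56: |R|=0.6156
R=1: x+14/25x²=0 ⇒ x=−25/14=-1.7857; min R=1−1/(4·14/25)=0.5536>−1
Confirm numerically:
  x=-1.609: |R|=0.84077 <1
  x=-1.467: |R|=0.73817 <1
  x=-1.281: |R|=0.63794 <1
  x=-1.941: |R|=1.16879 >1
  x=-1.809: |R|=1.02359 >1
So |R|<1 on (-1.7857, 0).

(-1.7857,0); λ=-9 ⇒ h* = (25/14)/9 = 0.1984.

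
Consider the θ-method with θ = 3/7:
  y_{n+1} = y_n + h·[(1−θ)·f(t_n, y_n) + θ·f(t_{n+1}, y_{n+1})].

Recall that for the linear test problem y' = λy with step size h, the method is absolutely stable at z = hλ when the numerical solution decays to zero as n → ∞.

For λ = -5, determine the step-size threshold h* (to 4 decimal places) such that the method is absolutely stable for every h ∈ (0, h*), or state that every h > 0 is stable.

On y'=λy, z=hλ:
  y_{n+1} = y_n + z·[4/7·y_n + 3/7·y_{n+1}] ⇒ (1 − 3/7z)y_{n+1} = (1 + 4/7z)y_n
  R(z) = (1 + 4/7z)/(1 − 3/7z).

Need |R(x)|<1, x<0.
x=-1.53: |R|=0.0759
R=−1: 1+4/7x = −1+3/7x ⇒ -1/7x=2 ⇒ x=2/(-1/7)=-14.0000
Confirm numerically:
  x=-11.496: |R|=0.93965 <1
  x=-10.185: |R|=0.89842 <1
  x=-8.812: |R|=0.84484 <1
  x=-5.990: |R|=0.67922 <1
  x=-14.498: |R|=1.00986 >1
  x=-14.302: |R|=1.00605 >1
So |R|<1 on (-14.0000, 0).

(-14.0000,0); λ=-5 ⇒ h* = (14)/5 = 2.8000.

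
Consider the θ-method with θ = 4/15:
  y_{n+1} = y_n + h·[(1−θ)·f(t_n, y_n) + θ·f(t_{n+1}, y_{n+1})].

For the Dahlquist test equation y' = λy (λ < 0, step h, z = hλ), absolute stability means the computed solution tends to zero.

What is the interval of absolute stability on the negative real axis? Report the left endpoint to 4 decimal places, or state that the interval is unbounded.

Set f=λy, z=hλ:
  y_{n+1} = y_n + z·[11/15·y_n + 4/15·y_{n+1}] ⇒ (1 − 4/15z)y_{n+1} = (1 + 11/15z)y_n
  so R(z) = (1 + 11/15z)/(1 − 4/15z).

Solve |R(x)|<1 on ℝ⁻.
x=-0.56: |R|=0.5128
R=−1: 1+11/15x = −1+4/15x ⇒ -7/15x=2 ⇒ x=2/(-7/15)=-4.2857
Confirm numerically:
  x=-3.950: |R|=0.92370 <1
  x=-3.623: |R|=0.84270 <1
  x=-2.976: |R|=0.65923 <1
  x=-1.884: |R|=0.25399 <1
  x=-4.691: |R|=1.08402 >1
  x=-4.590: |R|=1.06385 >1
Stable set (-4.2857, 0).

z∈(-4.2857,0).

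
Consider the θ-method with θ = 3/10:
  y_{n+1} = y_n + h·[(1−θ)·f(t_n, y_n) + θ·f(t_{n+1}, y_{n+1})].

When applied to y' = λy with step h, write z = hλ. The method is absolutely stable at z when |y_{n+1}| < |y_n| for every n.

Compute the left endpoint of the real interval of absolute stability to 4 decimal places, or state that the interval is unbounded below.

With y'=λy (z=hλ):
  y_{n+1} = y_n + z·[7/10·y_n + 3/10·y_{n+1}] ⇒ (1 − 3/10z)y_{n+1} = (1 + 7/10z)y_n
  R(z) = (1 + 7/10z)/(1 − 3/10z).

Boundary: |R(x)|=1, x<0.
x=-0.59: |R|=0.4987
R=−1: 1+7/10x = −1+3/10x ⇒ -2/5x=2 ⇒ x=2/(-2/5)=-5.0000
Confirm numerically:
  x=-3.722: |R|=0.75848 <1
  x=-3.010: |R|=0.58171 <1
  x=-2.228: |R|=0.33541 <1
  x=-5.478: |R|=1.07233 >1
  x=-5.440: |R|=1.06687 >1
  x=-5.298: |R|=1.04603 >1
Stable set (-5.0000, 0).

z* = -5.0000.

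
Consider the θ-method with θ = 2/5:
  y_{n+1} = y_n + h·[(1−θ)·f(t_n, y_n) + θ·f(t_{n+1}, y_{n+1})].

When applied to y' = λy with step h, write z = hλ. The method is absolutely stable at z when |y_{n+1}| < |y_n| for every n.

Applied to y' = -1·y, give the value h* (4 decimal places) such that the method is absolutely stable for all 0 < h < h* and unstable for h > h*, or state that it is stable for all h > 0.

With y'=λy (z=hλ):
  y_{n+1} = y_n + z·[3/5·y_n + 2/5·y_{n+1}] ⇒ (1 − 2/5z)y_{n+1} = (1 + 3/5z)y_n
  ⇒ R(z) = (1 + 3/5z)/(1 − 2/5z).

Find x<0 with |R(x)|<1.
x=-0.36: |R|=0.6853
R=−1: 1+3/5x = −1+2/5x ⇒ -1/5x=2 ⇒ x=2/(-1/5)=-10.0000
Confirm numerically:
  x=-6.668: |R|=0.81828 <1
  x=-6.352: |R|=0.79394 <1
  x=-5.242: |R|=0.69272 <1
  x=-4.254: |R|=0.57462 <1
  x=-10.289: |R|=1.01130 >1
  x=-10.269: |R|=1.01053 >1
Stable set (-10.0000, 0).

(-10.0000,0); λ=-1 ⇒ h* = (10)/1 = 10.0000.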